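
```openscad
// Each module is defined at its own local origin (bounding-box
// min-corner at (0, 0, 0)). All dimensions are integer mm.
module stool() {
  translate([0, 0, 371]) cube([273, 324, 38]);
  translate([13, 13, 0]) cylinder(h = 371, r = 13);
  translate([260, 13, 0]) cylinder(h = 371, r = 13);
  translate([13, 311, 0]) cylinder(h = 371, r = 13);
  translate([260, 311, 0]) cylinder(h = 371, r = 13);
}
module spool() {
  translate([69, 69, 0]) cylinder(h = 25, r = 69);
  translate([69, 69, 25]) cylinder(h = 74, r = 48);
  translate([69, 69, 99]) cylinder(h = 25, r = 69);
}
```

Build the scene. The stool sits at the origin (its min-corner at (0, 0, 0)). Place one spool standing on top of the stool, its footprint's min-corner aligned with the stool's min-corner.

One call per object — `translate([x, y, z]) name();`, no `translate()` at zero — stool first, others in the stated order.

stool();
translate([0, 0, 409]) spool();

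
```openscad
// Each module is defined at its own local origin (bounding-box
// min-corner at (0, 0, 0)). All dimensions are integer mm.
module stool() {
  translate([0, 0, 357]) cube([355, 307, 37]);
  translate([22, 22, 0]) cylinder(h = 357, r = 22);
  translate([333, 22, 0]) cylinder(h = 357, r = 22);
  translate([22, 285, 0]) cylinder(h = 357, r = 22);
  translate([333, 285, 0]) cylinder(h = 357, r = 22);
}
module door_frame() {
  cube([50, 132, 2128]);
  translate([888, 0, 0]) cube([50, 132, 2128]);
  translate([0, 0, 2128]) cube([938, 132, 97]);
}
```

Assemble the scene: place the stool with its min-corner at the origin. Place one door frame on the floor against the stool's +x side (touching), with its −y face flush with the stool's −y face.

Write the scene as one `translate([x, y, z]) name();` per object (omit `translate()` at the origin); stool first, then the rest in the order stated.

stool();
translate([355, 0, 0]) door_frame();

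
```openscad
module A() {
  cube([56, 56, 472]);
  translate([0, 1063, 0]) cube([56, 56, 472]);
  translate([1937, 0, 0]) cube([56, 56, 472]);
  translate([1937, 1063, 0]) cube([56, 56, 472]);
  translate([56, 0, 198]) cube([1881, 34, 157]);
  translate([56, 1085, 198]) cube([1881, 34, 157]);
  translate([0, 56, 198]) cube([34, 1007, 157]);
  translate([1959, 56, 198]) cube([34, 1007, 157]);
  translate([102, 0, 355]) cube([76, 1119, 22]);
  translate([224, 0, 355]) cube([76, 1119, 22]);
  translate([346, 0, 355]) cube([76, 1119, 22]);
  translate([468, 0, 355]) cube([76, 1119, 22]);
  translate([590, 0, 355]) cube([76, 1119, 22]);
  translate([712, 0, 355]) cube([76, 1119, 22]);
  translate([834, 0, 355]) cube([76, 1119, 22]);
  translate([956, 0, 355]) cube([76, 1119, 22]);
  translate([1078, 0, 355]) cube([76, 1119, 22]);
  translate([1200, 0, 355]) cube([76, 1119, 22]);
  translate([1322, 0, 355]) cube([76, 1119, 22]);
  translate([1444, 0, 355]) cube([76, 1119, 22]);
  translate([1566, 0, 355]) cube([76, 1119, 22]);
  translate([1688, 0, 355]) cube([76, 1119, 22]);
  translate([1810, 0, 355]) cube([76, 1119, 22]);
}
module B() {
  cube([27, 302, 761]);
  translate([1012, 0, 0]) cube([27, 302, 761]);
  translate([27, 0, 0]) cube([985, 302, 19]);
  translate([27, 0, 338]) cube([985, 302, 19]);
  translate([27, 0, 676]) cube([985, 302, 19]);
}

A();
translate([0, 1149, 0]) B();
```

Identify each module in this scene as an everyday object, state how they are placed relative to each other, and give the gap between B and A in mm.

A is a bed frame. B is a bookshelf. The bookshelf is on the floor beside the bed frame on its +y side. The gap between the bookshelf and the bed frame is 30 mm.

The bookshelf's nearest face is 30 mm from the bed frame's +y face.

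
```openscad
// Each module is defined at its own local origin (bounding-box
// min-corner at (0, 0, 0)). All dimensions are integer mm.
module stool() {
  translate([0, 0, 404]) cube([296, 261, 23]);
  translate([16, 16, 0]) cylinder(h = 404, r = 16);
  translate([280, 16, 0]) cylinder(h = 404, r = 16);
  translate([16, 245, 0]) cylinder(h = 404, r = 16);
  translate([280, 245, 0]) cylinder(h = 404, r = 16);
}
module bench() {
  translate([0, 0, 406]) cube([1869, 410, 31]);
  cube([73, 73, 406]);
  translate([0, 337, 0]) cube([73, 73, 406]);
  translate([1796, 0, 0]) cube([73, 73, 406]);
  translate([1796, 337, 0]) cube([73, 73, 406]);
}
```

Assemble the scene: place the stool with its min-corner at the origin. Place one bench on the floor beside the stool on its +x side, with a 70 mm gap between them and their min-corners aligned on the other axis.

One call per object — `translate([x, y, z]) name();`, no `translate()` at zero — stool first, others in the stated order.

stool();
translate([366, 0, 0]) bench();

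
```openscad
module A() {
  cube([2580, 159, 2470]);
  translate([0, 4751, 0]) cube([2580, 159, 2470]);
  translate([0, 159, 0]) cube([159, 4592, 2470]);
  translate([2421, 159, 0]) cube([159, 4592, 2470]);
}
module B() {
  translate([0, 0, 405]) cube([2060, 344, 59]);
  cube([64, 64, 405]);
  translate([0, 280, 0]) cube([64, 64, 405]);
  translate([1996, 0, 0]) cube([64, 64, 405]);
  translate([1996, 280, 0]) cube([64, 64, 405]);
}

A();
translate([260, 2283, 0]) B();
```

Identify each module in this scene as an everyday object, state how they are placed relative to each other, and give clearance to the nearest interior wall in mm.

Clearances: x = 101, y = 2124; minimum 101 mm.

A is a house frame. B is a bench. The bench sits inside the house frame, centred. The clearance to the nearest interior wall is 101 mm.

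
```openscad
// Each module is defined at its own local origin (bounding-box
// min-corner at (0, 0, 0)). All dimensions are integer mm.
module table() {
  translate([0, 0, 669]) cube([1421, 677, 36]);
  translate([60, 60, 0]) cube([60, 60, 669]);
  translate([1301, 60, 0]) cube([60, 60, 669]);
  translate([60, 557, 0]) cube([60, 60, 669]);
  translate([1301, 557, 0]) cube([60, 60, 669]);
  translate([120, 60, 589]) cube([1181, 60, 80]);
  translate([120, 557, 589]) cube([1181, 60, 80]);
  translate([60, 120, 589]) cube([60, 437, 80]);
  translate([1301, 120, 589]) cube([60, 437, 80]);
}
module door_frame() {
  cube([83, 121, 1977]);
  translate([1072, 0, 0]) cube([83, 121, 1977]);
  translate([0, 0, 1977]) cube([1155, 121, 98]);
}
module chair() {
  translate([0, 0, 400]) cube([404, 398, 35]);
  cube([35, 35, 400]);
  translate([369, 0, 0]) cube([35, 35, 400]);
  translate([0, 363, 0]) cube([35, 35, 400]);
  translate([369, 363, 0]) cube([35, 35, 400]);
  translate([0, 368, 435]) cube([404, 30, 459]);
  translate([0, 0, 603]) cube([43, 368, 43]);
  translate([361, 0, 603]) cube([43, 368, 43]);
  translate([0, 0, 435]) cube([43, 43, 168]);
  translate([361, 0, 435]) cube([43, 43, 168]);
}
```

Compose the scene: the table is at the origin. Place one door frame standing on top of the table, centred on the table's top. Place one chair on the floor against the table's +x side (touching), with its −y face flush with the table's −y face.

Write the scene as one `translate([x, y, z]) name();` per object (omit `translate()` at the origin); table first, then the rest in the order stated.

table();
translate([133, 278, 705]) door_frame();
translate([1421, 0, 0]) chair();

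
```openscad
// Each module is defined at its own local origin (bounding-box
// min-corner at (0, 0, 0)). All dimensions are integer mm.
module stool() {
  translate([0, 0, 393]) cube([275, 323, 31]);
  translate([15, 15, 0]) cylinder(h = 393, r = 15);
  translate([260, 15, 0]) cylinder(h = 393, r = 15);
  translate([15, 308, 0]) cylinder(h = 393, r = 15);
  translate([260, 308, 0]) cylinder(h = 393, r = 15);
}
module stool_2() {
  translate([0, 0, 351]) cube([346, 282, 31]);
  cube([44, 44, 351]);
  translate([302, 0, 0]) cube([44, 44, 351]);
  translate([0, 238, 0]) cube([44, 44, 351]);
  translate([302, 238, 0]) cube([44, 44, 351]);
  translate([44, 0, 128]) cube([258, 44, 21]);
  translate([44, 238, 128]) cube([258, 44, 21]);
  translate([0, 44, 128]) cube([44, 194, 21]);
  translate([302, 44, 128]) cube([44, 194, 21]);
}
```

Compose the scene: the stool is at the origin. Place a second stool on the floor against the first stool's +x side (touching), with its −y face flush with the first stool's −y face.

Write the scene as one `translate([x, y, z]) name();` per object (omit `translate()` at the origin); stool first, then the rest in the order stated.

stool();
translate([275, 0, 0]) stool_2();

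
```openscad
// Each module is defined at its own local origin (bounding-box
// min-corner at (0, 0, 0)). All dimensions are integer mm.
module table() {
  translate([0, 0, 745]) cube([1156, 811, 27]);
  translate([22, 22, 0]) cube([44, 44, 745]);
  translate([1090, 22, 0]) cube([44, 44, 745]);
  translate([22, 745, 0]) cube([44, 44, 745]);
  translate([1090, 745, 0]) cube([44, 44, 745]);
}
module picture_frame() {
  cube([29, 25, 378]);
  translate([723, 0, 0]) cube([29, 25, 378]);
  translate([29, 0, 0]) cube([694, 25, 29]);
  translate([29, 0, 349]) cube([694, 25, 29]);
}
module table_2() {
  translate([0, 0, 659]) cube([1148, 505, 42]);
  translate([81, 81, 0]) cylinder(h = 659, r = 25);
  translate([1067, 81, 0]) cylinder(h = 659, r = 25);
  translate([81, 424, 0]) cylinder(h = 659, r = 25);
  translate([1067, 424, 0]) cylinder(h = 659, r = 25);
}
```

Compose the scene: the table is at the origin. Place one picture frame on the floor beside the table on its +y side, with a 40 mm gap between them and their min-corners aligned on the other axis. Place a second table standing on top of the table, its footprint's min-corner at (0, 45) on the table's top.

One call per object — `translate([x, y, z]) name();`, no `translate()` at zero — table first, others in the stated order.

table();
translate([0, 851, 0]) picture_frame();
translate([0, 45, 772]) table_2();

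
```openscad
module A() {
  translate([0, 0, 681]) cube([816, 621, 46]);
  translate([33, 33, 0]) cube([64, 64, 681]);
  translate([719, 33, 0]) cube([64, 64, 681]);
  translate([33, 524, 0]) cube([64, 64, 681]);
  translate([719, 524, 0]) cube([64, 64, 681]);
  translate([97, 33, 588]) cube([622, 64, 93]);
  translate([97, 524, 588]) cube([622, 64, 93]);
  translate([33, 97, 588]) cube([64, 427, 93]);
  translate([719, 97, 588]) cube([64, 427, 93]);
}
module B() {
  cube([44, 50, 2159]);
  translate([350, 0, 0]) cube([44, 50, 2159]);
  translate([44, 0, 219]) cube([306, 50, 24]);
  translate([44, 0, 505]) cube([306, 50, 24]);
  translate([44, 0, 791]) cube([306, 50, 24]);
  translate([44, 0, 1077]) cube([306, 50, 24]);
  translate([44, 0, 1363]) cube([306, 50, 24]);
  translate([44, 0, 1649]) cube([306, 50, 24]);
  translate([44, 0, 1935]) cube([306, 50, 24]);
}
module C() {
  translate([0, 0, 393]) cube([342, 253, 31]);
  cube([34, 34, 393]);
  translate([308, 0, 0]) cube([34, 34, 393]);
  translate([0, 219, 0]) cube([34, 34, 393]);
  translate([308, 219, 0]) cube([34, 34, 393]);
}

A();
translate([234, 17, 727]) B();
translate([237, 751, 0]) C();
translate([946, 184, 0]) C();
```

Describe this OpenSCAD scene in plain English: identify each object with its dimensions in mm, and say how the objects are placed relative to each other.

A is a rectangular dining table. The top is 816×621×46 mm with its upper surface at z = 727 mm. It stands on four 64×64 mm square legs, each inset 33 mm from the nearest pair of top edges, running from the floor to the underside of the top. Four apron rails, 64 mm thick and 93 mm tall, run between adjacent legs with their top edges flush with the underside of the top and their outer faces flush with the legs' outer faces.

B is a wooden ladder with two side rails of 44×50 mm section and 2159 mm height, set 394 mm apart overall. Between them run 7 rectangular rungs (50 mm deep, 24 mm thick), front faces flush with the rails' −y face. The bottom of the first rung is 219 mm above the floor and each subsequent rung is 286 mm higher than the one below.

C is a four-legged stool. The seat is 342×253 mm, 31 mm thick, top at z = 424 mm. It stands on four square legs, each 34×34 mm in cross-section, from z = 0 to the seat underside, each flush with a corner of the seat.

The ladder is on top of the table. Two stools sit around the table at the +y, +x sides.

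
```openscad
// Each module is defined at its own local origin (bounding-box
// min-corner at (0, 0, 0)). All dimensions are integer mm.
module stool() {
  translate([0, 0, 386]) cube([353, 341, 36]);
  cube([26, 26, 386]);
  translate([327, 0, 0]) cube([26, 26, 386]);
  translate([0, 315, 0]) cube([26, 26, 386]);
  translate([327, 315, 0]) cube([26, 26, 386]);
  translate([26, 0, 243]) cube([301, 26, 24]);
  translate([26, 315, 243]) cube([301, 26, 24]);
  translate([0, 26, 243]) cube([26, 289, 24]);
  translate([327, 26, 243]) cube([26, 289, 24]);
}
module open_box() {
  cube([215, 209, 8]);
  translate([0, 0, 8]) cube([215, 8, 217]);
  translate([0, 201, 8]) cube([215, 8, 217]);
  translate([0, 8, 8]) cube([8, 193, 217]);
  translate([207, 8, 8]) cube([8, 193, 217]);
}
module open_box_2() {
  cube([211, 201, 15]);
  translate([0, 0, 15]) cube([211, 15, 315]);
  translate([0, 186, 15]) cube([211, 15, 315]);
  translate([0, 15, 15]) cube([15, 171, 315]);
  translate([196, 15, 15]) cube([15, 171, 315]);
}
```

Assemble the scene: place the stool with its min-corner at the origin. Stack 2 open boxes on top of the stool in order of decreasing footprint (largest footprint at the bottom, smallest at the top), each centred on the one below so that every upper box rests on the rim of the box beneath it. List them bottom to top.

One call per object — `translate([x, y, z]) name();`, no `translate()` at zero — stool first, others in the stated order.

stool();
translate([69, 66, 422]) open_box();
translate([71, 70, 647]) open_box_2();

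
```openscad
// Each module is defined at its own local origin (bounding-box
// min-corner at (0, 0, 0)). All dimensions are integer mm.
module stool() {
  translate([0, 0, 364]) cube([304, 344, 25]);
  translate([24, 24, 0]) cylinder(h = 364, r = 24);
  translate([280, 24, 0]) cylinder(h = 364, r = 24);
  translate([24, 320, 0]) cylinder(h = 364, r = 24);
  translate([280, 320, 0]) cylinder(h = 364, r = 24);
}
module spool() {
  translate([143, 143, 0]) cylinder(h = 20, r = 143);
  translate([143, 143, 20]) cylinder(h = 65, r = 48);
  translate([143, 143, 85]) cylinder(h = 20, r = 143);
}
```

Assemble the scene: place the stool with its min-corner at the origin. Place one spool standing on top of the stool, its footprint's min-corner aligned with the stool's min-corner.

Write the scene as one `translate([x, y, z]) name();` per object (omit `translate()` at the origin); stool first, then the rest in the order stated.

stool();
translate([0, 0, 389]) spool();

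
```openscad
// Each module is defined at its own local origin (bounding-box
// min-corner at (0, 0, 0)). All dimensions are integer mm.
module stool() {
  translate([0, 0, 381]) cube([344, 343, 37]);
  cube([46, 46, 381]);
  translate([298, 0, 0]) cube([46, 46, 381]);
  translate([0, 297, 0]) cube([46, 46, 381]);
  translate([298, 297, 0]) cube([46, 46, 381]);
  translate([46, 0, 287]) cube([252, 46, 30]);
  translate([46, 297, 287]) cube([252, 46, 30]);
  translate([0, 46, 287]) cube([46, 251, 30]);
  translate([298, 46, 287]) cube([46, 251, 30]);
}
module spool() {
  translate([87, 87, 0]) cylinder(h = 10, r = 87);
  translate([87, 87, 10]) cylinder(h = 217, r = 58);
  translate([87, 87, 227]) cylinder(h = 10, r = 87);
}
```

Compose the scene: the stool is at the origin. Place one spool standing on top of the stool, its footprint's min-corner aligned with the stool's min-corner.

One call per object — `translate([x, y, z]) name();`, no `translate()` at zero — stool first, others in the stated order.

stool();
translate([0, 0, 418]) spool();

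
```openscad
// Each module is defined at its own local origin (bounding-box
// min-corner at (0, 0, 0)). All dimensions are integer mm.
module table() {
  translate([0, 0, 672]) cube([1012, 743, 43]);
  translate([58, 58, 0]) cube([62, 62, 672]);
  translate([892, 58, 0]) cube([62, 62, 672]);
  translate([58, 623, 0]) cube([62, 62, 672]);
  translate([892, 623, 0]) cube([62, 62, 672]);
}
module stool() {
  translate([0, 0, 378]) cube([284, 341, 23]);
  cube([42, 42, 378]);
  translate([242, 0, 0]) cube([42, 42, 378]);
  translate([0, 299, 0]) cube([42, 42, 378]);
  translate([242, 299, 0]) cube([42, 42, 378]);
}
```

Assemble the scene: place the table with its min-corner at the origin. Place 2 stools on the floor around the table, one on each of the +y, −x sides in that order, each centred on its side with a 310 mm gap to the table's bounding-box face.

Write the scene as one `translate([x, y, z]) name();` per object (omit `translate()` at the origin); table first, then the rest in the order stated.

table();
translate([364, 1053, 0]) stool();
translate([-594, 201, 0]) stool();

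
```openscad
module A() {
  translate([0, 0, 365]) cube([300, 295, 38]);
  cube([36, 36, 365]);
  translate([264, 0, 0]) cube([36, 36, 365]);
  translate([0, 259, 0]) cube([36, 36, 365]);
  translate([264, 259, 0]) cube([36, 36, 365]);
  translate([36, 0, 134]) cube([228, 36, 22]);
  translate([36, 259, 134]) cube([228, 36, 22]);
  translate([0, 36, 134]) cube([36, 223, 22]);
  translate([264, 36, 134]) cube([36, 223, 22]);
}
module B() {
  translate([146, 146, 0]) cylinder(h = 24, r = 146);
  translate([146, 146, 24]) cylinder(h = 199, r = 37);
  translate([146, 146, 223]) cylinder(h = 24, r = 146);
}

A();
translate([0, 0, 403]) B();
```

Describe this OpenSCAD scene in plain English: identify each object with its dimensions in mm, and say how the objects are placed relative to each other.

A is a four-legged stool. The seat is a 300×295×38 mm slab whose top surface is at z = 403 mm; four square legs, each 36×36 mm in cross-section, run from the floor (z = 0) to the underside of the seat, each flush with a corner of the seat. Four stretchers, 36 mm wide and 22 mm tall, connect adjacent legs with their undersides at z = 134 mm, each running between the inner faces of the legs it joins and aligned with the legs' outer faces on the other axis.

B is a spool: two coaxial disc flanges of radius 146 mm and thickness 24 mm, joined by a core cylinder of radius 37 mm and height 199 mm. The lower flange rests on z = 0 and the three cylinders share a vertical axis.

The spool is on top of the stool.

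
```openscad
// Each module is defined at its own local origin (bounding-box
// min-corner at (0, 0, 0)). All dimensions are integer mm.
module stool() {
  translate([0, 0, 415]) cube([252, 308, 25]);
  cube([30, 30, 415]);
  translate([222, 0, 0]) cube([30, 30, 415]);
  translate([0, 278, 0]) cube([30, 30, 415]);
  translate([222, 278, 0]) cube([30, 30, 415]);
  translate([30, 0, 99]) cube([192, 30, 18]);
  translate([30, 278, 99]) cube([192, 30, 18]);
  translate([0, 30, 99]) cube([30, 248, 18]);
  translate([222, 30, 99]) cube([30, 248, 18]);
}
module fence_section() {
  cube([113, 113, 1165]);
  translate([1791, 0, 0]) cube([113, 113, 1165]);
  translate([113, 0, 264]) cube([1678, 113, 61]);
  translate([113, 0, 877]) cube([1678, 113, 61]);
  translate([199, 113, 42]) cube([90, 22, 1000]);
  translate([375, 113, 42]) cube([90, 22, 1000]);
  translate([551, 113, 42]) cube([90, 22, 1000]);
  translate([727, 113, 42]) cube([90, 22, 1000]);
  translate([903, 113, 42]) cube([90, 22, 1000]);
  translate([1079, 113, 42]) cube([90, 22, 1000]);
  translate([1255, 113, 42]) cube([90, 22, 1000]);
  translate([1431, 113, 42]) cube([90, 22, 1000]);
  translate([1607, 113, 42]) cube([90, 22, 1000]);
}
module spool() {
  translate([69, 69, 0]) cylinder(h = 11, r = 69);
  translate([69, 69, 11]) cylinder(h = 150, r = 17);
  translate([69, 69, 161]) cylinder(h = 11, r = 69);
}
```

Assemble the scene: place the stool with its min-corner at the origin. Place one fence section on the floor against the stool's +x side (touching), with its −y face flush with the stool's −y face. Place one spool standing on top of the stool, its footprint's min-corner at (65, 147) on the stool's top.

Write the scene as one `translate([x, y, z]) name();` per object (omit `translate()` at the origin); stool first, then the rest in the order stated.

stool();
translate([252, 0, 0]) fence_section();
translate([65, 147, 440]) spool();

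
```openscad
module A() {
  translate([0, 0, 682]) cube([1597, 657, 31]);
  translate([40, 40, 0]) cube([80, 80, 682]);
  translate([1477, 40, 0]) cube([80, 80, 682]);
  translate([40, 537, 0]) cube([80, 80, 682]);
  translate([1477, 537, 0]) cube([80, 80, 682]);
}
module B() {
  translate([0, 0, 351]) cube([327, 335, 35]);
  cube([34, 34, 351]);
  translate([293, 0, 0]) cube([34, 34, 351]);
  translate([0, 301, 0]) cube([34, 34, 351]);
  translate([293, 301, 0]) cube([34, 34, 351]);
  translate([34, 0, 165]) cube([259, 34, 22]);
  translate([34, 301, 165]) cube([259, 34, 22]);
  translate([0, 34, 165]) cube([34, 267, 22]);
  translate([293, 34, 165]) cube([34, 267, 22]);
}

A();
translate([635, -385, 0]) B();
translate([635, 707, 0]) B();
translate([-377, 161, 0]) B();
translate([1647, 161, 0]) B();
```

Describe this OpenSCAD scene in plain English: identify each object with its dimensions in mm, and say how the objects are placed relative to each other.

A is a table with a 1597×657 mm rectangular top, 31 mm thick, top surface at z = 713 mm, supported by four 80×80 mm square legs, each inset 40 mm from the nearest pair of top edges, running from the floor.

B is a four-legged stool. The seat is a 327×335×35 mm slab whose top surface is at z = 386 mm; four square legs, each 34×34 mm in cross-section, run from the floor (z = 0) to the underside of the seat, each flush with a corner of the seat. Four stretchers, 34 mm wide and 22 mm tall, connect adjacent legs with their undersides at z = 165 mm, each running between the inner faces of the legs it joins and aligned with the legs' outer faces on the other axis.

Four stools sit around the table at the −y, +y, −x, +x sides.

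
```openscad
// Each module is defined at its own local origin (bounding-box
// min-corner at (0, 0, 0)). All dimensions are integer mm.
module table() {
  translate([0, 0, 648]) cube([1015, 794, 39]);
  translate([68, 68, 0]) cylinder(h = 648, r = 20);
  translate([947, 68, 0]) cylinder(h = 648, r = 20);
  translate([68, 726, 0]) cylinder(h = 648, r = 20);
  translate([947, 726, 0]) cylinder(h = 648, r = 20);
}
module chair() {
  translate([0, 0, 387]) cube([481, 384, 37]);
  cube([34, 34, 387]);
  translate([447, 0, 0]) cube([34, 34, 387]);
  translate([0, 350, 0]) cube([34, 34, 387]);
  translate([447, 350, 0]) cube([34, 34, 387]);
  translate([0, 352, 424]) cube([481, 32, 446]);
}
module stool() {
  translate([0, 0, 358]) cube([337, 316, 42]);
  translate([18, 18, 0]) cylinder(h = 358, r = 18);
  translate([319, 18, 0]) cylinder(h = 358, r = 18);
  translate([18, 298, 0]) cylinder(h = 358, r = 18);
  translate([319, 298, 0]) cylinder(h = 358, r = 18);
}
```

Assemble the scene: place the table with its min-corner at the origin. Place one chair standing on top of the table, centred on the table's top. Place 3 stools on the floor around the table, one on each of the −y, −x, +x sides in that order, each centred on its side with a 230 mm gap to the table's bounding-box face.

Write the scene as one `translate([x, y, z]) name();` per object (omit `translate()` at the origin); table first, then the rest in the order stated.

table();
translate([267, 205, 687]) chair();
translate([339, -546, 0]) stool();
translate([-567, 239, 0]) stool();
translate([1245, 239, 0]) stool();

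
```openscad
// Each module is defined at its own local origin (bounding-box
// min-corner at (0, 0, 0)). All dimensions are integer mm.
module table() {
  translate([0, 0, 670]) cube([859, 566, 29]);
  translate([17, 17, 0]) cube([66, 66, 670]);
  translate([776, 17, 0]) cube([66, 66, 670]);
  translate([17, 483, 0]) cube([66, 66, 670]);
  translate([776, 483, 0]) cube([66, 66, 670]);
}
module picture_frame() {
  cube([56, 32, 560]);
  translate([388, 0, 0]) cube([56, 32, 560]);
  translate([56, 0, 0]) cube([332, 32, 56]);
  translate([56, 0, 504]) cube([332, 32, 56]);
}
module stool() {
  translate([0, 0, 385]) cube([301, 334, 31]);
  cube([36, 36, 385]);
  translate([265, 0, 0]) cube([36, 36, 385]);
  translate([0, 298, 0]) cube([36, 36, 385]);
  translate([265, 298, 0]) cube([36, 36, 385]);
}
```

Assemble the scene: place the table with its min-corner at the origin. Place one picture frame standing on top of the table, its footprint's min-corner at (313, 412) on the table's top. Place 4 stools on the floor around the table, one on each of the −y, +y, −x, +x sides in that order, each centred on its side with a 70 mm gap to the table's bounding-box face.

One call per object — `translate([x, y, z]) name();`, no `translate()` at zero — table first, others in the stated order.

table();
translate([313, 412, 699]) picture_frame();
translate([279, -404, 0]) stool();
translate([279, 636, 0]) stool();
translate([-371, 116, 0]) stool();
translate([929, 116, 0]) stool();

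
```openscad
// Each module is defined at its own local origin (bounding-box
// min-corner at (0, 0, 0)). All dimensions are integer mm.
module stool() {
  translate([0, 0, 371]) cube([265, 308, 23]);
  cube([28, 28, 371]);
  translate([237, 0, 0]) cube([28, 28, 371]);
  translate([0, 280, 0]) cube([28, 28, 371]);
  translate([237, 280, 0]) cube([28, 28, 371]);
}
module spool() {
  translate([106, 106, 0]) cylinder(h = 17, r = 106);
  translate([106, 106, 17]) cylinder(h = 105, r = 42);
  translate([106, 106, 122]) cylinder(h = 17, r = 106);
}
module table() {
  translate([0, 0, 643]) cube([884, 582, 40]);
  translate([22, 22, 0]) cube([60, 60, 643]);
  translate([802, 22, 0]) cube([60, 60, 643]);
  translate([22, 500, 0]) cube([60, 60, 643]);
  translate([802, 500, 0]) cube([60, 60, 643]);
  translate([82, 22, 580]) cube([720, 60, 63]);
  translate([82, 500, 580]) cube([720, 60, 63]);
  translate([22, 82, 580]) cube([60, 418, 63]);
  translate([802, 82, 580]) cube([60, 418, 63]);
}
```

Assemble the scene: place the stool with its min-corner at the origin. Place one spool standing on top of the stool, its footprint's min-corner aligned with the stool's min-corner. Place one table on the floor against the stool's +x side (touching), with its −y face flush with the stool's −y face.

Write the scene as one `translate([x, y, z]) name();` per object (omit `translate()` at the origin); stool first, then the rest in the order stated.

stool();
translate([0, 0, 394]) spool();
translate([265, 0, 0]) table();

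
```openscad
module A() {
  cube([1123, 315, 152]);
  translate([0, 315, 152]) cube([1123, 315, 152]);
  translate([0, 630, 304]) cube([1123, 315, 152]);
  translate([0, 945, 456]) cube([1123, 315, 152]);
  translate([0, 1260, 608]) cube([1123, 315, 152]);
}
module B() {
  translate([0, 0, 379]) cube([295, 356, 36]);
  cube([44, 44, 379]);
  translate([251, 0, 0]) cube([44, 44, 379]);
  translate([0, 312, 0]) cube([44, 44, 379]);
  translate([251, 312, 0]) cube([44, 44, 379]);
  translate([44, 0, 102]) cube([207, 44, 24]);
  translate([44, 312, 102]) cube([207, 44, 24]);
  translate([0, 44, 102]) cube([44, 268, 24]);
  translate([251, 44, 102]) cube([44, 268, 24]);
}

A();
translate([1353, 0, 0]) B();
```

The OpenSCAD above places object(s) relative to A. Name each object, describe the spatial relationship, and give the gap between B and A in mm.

A is a staircase. B is a stool. The stool is on the floor beside the staircase on its +x side. The gap between the stool and the staircase is 230 mm.

The stool's nearest face is 230 mm from the staircase's +x face.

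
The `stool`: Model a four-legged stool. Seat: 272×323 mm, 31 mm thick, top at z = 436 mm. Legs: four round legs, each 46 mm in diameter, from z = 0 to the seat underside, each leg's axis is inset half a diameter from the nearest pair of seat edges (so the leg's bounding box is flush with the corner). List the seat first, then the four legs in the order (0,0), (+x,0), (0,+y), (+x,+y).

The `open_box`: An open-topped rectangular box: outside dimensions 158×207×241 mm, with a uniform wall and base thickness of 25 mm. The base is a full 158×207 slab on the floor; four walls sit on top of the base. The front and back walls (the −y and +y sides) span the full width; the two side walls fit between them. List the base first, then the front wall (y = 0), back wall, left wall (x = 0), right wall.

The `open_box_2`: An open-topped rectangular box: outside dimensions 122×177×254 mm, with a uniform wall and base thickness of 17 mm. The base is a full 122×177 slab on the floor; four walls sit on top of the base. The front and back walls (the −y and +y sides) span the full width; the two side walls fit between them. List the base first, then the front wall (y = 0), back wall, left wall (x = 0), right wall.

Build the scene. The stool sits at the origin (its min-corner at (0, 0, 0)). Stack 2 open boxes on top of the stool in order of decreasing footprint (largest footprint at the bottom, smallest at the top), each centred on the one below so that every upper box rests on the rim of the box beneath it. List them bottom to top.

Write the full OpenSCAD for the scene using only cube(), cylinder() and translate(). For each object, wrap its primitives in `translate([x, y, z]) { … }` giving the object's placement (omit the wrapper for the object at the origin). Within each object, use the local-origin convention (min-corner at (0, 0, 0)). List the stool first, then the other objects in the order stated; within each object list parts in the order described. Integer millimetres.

translate([0, 0, 405]) cube([272, 323, 31]);
translate([23, 23, 0]) cylinder(h = 405, r = 23);
translate([249, 23, 0]) cylinder(h = 405, r = 23);
translate([23, 300, 0]) cylinder(h = 405, r = 23);
translate([249, 300, 0]) cylinder(h = 405, r = 23);
translate([57, 58, 436]) {
  cube([158, 207, 25]);
  translate([0, 0, 25]) cube([158, 25, 216]);
  translate([0, 182, 25]) cube([158, 25, 216]);
  translate([0, 25, 25]) cube([25, 157, 216]);
  translate([133, 25, 25]) cube([25, 157, 216]);
}
translate([75, 73, 677]) {
  cube([122, 177, 17]);
  translate([0, 0, 17]) cube([122, 17, 237]);
  translate([0, 160, 17]) cube([122, 17, 237]);
  translate([0, 17, 17]) cube([17, 143, 237]);
  translate([105, 17, 17]) cube([17, 143, 237]);
}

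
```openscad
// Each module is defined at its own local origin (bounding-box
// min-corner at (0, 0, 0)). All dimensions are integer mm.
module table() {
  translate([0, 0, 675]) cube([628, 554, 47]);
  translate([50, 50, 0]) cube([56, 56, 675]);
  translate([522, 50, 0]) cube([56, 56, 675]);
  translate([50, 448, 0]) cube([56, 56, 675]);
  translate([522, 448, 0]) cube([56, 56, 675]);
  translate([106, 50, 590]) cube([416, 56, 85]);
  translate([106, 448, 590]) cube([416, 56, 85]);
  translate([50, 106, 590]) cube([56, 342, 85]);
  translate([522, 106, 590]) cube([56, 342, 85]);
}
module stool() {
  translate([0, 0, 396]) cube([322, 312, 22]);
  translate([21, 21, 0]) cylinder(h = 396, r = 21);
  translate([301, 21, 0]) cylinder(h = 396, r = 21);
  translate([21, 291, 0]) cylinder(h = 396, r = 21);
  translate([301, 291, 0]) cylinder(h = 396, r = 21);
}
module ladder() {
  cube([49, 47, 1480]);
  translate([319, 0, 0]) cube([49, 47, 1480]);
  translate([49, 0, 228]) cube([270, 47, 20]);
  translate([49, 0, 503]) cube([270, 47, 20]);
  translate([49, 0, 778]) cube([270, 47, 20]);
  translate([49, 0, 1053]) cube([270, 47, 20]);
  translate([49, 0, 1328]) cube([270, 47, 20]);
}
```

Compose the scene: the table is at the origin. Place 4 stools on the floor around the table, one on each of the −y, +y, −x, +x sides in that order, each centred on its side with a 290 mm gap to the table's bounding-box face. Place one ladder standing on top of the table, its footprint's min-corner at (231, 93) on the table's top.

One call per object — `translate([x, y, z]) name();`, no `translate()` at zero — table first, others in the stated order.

table();
translate([153, -602, 0]) stool();
translate([153, 844, 0]) stool();
translate([-612, 121, 0]) stool();
translate([918, 121, 0]) stool();
translate([231, 93, 722]) ladder();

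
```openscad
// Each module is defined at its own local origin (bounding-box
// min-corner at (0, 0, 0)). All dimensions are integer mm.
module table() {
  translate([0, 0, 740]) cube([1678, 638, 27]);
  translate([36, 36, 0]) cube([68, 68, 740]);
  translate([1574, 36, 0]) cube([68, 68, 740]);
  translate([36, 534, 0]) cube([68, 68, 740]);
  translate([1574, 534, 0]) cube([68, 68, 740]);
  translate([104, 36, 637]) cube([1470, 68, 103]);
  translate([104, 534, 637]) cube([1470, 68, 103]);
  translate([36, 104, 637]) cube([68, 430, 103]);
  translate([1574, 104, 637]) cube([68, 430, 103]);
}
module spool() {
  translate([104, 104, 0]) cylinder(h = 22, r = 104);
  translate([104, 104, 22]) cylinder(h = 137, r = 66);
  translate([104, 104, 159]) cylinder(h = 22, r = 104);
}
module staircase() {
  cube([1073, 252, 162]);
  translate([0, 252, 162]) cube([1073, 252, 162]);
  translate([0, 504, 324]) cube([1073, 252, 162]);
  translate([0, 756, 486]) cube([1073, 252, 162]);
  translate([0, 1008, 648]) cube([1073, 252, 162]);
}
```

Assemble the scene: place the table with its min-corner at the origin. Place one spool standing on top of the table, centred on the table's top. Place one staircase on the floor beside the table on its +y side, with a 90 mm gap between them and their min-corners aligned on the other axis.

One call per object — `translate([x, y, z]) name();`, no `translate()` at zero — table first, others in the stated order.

table();
translate([735, 215, 767]) spool();
translate([0, 728, 0]) staircase();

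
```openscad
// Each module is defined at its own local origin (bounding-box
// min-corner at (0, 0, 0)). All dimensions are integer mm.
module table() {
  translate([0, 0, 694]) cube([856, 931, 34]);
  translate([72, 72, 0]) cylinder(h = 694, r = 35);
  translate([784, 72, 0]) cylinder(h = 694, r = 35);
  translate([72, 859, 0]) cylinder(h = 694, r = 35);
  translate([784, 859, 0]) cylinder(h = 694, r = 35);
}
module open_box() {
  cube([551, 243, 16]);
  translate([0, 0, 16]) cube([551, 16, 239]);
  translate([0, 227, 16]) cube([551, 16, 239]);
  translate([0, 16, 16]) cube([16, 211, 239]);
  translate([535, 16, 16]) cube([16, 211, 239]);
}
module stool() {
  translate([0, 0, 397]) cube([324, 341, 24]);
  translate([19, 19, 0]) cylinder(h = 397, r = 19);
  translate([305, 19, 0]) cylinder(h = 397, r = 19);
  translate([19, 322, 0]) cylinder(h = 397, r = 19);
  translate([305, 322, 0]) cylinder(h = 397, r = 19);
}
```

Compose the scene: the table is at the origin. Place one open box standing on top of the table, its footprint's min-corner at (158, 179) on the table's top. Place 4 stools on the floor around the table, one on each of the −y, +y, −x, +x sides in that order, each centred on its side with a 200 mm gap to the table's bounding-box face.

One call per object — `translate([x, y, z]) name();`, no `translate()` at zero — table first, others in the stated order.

table();
translate([158, 179, 728]) open_box();
translate([266, -541, 0]) stool();
translate([266, 1131, 0]) stool();
translate([-524, 295, 0]) stool();
translate([1056, 295, 0]) stool();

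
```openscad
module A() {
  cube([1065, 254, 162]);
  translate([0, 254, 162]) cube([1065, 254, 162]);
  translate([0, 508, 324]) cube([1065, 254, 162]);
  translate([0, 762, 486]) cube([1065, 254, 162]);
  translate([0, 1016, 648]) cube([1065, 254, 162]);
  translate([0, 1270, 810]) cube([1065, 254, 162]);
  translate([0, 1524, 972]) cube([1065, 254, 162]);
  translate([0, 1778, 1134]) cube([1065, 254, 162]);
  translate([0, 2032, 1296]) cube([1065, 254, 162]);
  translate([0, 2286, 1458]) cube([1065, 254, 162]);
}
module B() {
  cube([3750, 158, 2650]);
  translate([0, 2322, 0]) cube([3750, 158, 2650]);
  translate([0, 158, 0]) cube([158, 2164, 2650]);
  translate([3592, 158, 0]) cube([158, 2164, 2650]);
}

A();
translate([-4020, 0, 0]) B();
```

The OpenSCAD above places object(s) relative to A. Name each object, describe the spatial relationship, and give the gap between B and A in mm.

The house frame's nearest face is 270 mm from the staircase's −x face.

A is a staircase. B is a house frame. The house frame is on the floor beside the staircase on its −x side. The gap between the house frame and the staircase is 270 mm.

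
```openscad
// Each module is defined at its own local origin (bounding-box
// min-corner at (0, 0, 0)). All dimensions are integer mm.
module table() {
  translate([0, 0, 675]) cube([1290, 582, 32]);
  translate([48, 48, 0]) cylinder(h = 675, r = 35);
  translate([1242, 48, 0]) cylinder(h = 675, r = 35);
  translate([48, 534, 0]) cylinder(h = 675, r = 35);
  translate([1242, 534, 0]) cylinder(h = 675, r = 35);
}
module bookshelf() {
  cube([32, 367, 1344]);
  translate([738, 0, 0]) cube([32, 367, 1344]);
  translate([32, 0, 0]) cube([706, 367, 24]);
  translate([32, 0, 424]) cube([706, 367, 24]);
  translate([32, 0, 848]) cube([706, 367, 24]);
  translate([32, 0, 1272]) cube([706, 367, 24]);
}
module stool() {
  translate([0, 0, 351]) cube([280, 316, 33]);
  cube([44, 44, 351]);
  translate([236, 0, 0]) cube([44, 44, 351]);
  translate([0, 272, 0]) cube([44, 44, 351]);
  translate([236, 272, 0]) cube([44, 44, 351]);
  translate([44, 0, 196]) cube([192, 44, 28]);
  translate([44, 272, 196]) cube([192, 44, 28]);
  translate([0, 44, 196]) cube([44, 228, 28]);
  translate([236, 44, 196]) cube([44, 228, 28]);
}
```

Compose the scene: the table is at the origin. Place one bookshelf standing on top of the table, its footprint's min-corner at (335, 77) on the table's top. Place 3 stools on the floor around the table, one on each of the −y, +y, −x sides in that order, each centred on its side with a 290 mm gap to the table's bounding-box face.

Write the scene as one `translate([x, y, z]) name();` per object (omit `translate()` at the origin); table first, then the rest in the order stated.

table();
translate([335, 77, 707]) bookshelf();
translate([505, -606, 0]) stool();
translate([505, 872, 0]) stool();
translate([-570, 133, 0]) stool();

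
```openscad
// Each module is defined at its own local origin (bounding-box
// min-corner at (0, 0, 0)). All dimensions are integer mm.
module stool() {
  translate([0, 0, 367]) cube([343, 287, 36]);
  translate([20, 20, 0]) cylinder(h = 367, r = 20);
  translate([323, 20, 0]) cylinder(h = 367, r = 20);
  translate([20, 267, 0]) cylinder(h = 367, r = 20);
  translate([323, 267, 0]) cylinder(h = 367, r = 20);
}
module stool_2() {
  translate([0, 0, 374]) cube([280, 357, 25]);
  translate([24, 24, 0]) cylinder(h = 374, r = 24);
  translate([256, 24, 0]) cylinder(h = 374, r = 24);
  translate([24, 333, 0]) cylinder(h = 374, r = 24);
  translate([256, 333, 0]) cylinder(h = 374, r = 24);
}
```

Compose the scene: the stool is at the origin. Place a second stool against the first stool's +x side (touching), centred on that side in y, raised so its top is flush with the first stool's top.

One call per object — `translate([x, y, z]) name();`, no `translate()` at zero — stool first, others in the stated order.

stool();
translate([343, -35, 4]) stool_2();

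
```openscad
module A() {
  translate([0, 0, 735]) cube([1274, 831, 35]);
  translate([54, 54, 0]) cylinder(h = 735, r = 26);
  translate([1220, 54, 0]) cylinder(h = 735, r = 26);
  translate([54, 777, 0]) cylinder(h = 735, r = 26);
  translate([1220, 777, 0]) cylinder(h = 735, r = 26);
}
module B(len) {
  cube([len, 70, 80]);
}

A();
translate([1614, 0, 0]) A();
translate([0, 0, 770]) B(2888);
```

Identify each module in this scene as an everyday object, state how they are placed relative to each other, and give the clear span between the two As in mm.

Second table starts at x = 1614; first ends at x = 1274; clear span = 1614 − 1274 = 340 mm.

A is a table. B is a beam. A beam spans the tops of two tables. The clear span between the two tables is 340 mm.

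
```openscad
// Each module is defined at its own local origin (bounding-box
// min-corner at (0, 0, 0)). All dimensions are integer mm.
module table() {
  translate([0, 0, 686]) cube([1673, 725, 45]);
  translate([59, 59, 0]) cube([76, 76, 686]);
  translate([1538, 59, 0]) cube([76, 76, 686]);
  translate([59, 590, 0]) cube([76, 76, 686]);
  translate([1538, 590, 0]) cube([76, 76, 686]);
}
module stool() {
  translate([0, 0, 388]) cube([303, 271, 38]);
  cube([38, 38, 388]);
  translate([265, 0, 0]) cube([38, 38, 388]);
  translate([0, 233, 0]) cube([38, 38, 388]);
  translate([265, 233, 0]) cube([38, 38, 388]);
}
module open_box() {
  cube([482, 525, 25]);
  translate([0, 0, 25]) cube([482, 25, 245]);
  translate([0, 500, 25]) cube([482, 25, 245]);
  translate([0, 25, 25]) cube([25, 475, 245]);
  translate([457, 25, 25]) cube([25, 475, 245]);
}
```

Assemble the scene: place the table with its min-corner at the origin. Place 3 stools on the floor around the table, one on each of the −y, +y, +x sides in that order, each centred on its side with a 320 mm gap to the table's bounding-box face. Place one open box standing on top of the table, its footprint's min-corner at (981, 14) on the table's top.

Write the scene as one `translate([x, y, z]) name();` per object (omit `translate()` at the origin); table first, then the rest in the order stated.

table();
translate([685, -591, 0]) stool();
translate([685, 1045, 0]) stool();
translate([1993, 227, 0]) stool();
translate([981, 14, 731]) open_box();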